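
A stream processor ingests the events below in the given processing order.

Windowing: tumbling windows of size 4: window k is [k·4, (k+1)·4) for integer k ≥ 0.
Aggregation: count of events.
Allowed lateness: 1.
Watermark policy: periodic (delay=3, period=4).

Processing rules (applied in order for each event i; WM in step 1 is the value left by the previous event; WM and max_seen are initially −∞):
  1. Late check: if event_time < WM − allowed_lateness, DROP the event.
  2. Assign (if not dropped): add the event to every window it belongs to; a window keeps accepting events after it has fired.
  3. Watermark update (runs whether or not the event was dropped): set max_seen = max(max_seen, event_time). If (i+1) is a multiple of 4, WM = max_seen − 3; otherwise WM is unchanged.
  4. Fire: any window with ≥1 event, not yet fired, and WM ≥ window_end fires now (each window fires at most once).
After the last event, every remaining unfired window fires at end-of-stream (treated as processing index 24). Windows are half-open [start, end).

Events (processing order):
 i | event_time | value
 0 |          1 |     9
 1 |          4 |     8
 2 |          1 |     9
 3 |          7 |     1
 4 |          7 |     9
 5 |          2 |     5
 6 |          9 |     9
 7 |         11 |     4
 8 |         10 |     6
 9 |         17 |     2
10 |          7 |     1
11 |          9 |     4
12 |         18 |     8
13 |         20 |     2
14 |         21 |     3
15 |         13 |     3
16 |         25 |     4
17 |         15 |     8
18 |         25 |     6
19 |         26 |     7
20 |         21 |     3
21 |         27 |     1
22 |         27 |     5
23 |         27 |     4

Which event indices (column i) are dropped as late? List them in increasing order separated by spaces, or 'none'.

5 17 20

i=0 t=1 v=9: → [0,4); WM=−∞
i=1 t=4 v=8: → [4,8); WM=−∞
i=2 t=1 v=9: → [0,4); WM=−∞
i=3 t=7 v=1: → [4,8); WM=4; [0,4) fires=2
i=4 t=7 v=9: → [4,8); WM=4
i=5 t=2 v=5: DROP (t<4-1); WM=4
i=6 t=9 v=9: → [8,12); WM=4
i=7 t=11 v=4: → [8,12); WM=8; [4,8) fires=3
i=8 t=10 v=6: → [8,12); WM=8
i=9 t=17 v=2: → [16,20); WM=8
i=10 t=7 v=1: → [4,8); WM=8
i=11 t=9 v=4: → [8,12); WM=14; [8,12) fires=4
i=12 t=18 v=8: → [16,20); WM=14
i=13 t=20 v=2: → [20,24); WM=14
i=14 t=21 v=3: → [20,24); WM=14
i=15 t=13 v=3: → [12,16); WM=18; [12,16) fires=1
i=16 t=25 v=4: → [24,28); WM=18
i=17 t=15 v=8: DROP (t<18-1); WM=18
i=18 t=25 v=6: → [24,28); WM=18
i=19 t=26 v=7: → [24,28); WM=23; [16,20) fires=2
i=20 t=21 v=3: DROP (t<23-1); WM=23
i=21 t=27 v=1: → [24,28); WM=23
i=22 t=27 v=5: → [24,28); WM=23
i=23 t=27 v=4: → [24,28); WM=24; [20,24) fires=2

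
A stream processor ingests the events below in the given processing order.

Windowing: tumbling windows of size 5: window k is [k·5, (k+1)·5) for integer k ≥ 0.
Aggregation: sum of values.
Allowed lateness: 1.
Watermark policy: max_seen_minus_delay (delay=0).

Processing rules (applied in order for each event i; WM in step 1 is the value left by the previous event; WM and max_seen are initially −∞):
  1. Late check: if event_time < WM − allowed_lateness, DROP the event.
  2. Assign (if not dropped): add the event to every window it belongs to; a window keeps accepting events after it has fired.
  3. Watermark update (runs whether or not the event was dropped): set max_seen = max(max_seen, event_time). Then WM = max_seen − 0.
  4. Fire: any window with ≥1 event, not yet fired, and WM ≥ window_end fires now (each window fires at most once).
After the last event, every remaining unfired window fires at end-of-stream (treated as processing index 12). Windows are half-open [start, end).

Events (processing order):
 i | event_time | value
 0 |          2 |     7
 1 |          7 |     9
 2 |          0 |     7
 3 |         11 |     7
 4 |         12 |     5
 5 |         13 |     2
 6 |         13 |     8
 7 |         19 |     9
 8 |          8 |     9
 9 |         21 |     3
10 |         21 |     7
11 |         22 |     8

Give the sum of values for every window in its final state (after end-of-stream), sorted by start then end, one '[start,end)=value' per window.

i=0 t=2 v=7: → [0,5); WM=2
i=1 t=7 v=9: → [5,10); WM=7; [0,5) fires=7
i=2 t=0 v=7: DROP (t<7-1); WM=7
i=3 t=11 v=7: → [10,15); WM=11; [5,10) fires=9
i=4 t=12 v=5: → [10,15); WM=12
i=5 t=13 v=2: → [10,15); WM=13
i=6 t=13 v=8: → [10,15); WM=13
i=7 t=19 v=9: → [15,20); WM=19; [10,15) fires=22
i=8 t=8 v=9: DROP (t<19-1); WM=19
i=9 t=21 v=3: → [20,25); WM=21; [15,20) fires=9
i=10 t=21 v=7: → [20,25); WM=21
i=11 t=22 v=8: → [20,25); WM=22

[0,5)=7 [5,10)=9 [10,15)=22 [15,20)=9 [20,25)=18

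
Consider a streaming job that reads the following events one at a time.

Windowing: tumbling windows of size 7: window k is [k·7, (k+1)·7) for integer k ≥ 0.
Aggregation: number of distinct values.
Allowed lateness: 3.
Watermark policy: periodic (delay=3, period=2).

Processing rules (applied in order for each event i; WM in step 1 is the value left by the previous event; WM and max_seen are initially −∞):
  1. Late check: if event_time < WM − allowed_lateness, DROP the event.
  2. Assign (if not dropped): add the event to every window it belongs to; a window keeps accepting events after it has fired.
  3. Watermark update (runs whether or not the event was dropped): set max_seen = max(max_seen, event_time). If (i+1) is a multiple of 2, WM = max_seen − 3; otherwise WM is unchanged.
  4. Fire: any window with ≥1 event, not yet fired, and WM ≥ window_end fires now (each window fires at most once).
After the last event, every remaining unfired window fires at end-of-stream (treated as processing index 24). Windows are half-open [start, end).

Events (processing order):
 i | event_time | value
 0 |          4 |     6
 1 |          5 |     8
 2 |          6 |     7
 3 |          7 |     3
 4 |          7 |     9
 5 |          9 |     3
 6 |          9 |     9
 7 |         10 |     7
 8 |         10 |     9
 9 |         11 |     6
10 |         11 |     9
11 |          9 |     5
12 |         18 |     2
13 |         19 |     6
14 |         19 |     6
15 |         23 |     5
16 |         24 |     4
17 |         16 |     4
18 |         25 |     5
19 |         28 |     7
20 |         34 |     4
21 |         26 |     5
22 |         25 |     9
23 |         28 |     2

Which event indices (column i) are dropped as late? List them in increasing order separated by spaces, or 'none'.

17 22

i=0 t=4 v=6: → [0,7); WM=−∞
i=1 t=5 v=8: → [0,7); WM=2
i=2 t=6 v=7: → [0,7); WM=2
i=3 t=7 v=3: → [7,14); WM=4
i=4 t=7 v=9: → [7,14); WM=4
i=5 t=9 v=3: → [7,14); WM=6
i=6 t=9 v=9: → [7,14); WM=6
i=7 t=10 v=7: → [7,14); WM=7; [0,7) fires=3
i=8 t=10 v=9: → [7,14); WM=7
i=9 t=11 v=6: → [7,14); WM=8
i=10 t=11 v=9: → [7,14); WM=8
i=11 t=9 v=5: → [7,14); WM=8
i=12 t=18 v=2: → [14,21); WM=8
i=13 t=19 v=6: → [14,21); WM=16; [7,14) fires=5
i=14 t=19 v=6: → [14,21); WM=16
i=15 t=23 v=5: → [21,28); WM=20
i=16 t=24 v=4: → [21,28); WM=20
i=17 t=16 v=4: DROP (t<20-3); WM=21; [14,21) fires=2
i=18 t=25 v=5: → [21,28); WM=21
i=19 t=28 v=7: → [28,35); WM=25
i=20 t=34 v=4: → [28,35); WM=25
i=21 t=26 v=5: → [21,28); WM=31; [21,28) fires=2
i=22 t=25 v=9: DROP (t<31-3); WM=31
i=23 t=28 v=2: → [28,35); WM=31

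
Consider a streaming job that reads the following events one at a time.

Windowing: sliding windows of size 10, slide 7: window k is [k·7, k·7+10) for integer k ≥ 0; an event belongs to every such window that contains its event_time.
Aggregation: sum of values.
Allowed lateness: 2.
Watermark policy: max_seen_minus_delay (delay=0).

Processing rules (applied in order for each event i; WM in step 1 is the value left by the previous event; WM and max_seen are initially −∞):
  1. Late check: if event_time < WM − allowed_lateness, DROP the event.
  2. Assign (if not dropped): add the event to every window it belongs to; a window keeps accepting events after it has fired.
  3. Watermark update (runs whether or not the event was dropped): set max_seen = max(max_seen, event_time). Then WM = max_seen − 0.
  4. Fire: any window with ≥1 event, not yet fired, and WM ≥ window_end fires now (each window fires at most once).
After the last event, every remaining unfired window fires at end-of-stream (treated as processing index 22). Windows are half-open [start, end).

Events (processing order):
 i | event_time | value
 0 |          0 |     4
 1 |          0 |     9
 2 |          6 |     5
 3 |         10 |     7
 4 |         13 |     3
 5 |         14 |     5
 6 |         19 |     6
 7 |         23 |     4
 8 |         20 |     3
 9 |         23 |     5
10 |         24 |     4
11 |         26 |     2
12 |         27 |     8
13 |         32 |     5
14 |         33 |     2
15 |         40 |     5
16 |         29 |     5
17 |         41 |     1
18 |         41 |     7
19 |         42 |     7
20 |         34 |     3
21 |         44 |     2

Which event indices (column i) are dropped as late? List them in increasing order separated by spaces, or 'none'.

8 16 20

i=0 t=0 v=4: → [0,10); WM=0
i=1 t=0 v=9: → [0,10); WM=0
i=2 t=6 v=5: → [0,10); WM=6
i=3 t=10 v=7: → [7,17); WM=10; [0,10) fires=18
i=4 t=13 v=3: → [7,17); WM=13
i=5 t=14 v=5: → [14,24),[7,17); WM=14
i=6 t=19 v=6: → [14,24); WM=19; [7,17) fires=15
i=7 t=23 v=4: → [21,31),[14,24); WM=23
i=8 t=20 v=3: DROP (t<23-2); WM=23
i=9 t=23 v=5: → [21,31),[14,24); WM=23
i=10 t=24 v=4: → [21,31); WM=24; [14,24) fires=20
i=11 t=26 v=2: → [21,31); WM=26
i=12 t=27 v=8: → [21,31); WM=27
i=13 t=32 v=5: → [28,38); WM=32; [21,31) fires=23
i=14 t=33 v=2: → [28,38); WM=33
i=15 t=40 v=5: → [35,45); WM=40; [28,38) fires=7
i=16 t=29 v=5: DROP (t<40-2); WM=40
i=17 t=41 v=1: → [35,45); WM=41
i=18 t=41 v=7: → [35,45); WM=41
i=19 t=42 v=7: → [42,52),[35,45); WM=42
i=20 t=34 v=3: DROP (t<42-2); WM=42
i=21 t=44 v=2: → [42,52),[35,45); WM=44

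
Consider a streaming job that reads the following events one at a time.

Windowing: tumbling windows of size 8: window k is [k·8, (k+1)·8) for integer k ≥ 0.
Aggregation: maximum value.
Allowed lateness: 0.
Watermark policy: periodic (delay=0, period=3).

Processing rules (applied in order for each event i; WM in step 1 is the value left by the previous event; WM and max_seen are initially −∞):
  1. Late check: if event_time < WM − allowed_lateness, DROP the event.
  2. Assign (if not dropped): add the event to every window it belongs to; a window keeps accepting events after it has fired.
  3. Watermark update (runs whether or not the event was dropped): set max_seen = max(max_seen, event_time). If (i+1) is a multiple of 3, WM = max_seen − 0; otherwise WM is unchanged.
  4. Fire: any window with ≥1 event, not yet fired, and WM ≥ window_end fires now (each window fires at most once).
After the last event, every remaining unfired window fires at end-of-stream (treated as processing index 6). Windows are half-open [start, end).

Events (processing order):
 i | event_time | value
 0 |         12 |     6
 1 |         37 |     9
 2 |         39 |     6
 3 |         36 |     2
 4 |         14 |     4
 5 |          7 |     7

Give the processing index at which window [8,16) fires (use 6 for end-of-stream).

2

i=0 t=12 v=6: → [8,16); WM=−∞
i=1 t=37 v=9: → [32,40); WM=−∞
i=2 t=39 v=6: → [32,40); WM=39; [8,16) fires=6
i=3 t=36 v=2: DROP (t<39-0); WM=39
i=4 t=14 v=4: DROP (t<39-0); WM=39
i=5 t=7 v=7: DROP (t<39-0); WM=39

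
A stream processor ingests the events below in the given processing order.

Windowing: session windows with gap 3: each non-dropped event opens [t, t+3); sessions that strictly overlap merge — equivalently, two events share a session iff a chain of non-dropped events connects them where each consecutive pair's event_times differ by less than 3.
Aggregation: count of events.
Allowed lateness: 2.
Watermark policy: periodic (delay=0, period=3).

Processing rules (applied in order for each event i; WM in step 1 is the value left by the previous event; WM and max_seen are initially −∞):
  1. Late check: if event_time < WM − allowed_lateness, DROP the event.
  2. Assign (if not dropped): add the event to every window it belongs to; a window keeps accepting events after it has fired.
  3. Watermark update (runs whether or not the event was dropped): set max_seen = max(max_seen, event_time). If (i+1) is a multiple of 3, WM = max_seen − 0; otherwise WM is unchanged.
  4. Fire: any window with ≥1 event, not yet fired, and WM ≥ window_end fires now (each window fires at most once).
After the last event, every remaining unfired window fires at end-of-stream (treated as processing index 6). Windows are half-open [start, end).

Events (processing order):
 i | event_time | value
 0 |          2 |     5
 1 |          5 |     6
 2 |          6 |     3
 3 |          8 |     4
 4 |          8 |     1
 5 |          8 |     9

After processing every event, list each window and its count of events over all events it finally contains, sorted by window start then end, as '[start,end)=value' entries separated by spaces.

[2,5)=1 [5,11)=5

i=0 t=2 v=5: → [2,5); WM=−∞
i=1 t=5 v=6: → [5,8); WM=−∞
i=2 t=6 v=3: → [5,9); WM=6
i=3 t=8 v=4: → [5,11); WM=6
i=4 t=8 v=1: → [5,11); WM=6
i=5 t=8 v=9: → [5,11); WM=8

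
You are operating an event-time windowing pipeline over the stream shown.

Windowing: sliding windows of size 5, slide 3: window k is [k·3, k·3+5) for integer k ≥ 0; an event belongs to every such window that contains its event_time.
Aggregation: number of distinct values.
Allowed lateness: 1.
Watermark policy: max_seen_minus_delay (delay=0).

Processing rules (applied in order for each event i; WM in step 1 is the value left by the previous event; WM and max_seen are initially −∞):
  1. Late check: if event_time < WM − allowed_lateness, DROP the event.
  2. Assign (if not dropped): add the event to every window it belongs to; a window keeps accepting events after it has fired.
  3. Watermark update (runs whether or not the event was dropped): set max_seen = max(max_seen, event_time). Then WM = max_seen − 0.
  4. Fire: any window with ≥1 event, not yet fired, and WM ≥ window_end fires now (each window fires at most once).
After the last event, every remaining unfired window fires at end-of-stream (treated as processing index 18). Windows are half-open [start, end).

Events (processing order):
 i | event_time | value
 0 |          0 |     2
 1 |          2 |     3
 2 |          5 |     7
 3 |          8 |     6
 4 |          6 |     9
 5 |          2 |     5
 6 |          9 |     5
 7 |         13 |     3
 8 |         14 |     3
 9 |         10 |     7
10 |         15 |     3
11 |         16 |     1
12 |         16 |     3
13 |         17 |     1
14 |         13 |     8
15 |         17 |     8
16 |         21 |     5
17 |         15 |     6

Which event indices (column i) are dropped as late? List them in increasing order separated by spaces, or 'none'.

4 5 9 14 17

i=0 t=0 v=2: → [0,5); WM=0
i=1 t=2 v=3: → [0,5); WM=2
i=2 t=5 v=7: → [3,8); WM=5; [0,5) fires=2
i=3 t=8 v=6: → [6,11); WM=8; [3,8) fires=1
i=4 t=6 v=9: DROP (t<8-1); WM=8
i=5 t=2 v=5: DROP (t<8-1); WM=8
i=6 t=9 v=5: → [9,14),[6,11); WM=9
i=7 t=13 v=3: → [12,17),[9,14); WM=13; [6,11) fires=2
i=8 t=14 v=3: → [12,17); WM=14; [9,14) fires=2
i=9 t=10 v=7: DROP (t<14-1); WM=14
i=10 t=15 v=3: → [15,20),[12,17); WM=15
i=11 t=16 v=1: → [15,20),[12,17); WM=16
i=12 t=16 v=3: → [15,20),[12,17); WM=16
i=13 t=17 v=1: → [15,20); WM=17; [12,17) fires=2
i=14 t=13 v=8: DROP (t<17-1); WM=17
i=15 t=17 v=8: → [15,20); WM=17
i=16 t=21 v=5: → [21,26),[18,23); WM=21; [15,20) fires=3
i=17 t=15 v=6: DROP (t<21-1); WM=21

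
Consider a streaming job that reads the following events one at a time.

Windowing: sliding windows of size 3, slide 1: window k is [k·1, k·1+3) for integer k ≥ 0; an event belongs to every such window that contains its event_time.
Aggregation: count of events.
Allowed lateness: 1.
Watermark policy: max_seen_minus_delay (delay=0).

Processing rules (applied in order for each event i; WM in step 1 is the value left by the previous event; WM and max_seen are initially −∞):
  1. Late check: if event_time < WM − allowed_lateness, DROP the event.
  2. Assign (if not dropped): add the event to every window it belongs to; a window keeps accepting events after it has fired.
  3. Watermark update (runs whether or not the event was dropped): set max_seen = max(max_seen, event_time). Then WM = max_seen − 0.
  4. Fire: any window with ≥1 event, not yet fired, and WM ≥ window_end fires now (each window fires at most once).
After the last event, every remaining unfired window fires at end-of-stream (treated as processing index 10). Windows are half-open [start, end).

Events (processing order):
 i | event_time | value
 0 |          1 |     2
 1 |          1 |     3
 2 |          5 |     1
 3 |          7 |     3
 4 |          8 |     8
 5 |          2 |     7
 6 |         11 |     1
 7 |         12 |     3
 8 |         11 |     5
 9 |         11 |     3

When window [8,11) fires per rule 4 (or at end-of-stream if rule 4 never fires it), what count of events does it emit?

1

i=0 t=1 v=2: → [1,4),[0,3); WM=1
i=1 t=1 v=3: → [1,4),[0,3); WM=1
i=2 t=5 v=1: → [5,8),[4,7),[3,6); WM=5; [0,3) fires=2 [1,4) fires=2
i=3 t=7 v=3: → [7,10),[6,9),[5,8); WM=7; [3,6) fires=1 [4,7) fires=1
i=4 t=8 v=8: → [8,11),[7,10),[6,9); WM=8; [5,8) fires=2
i=5 t=2 v=7: DROP (t<8-1); WM=8
i=6 t=11 v=1: → [11,14),[10,13),[9,12); WM=11; [6,9) fires=2 [7,10) fires=2 [8,11) fires=1
i=7 t=12 v=3: → [12,15),[11,14),[10,13); WM=12; [9,12) fires=1
i=8 t=11 v=5: → [11,14),[10,13),[9,12); WM=12
i=9 t=11 v=3: → [11,14),[10,13),[9,12); WM=12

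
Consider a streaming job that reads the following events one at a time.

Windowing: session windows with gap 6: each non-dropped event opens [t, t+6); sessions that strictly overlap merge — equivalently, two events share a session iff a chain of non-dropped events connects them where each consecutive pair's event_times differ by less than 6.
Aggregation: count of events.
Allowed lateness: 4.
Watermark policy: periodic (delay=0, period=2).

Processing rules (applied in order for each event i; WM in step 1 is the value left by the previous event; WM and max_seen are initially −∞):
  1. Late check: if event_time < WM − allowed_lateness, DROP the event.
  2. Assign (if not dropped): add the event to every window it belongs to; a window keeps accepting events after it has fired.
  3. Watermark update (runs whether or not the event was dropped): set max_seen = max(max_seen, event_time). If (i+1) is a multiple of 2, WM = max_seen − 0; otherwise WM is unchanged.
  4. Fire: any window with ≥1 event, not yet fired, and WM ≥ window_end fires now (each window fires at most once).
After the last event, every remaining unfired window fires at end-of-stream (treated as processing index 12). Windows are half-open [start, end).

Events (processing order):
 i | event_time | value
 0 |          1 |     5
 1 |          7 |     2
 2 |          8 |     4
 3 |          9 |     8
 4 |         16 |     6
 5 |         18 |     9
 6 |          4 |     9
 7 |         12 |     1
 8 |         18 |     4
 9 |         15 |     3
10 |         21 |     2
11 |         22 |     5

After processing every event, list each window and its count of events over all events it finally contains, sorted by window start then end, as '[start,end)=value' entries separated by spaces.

i=0 t=1 v=5: → [1,7); WM=−∞
i=1 t=7 v=2: → [7,13); WM=7
i=2 t=8 v=4: → [7,14); WM=7
i=3 t=9 v=8: → [7,15); WM=9
i=4 t=16 v=6: → [16,22); WM=9
i=5 t=18 v=9: → [16,24); WM=18
i=6 t=4 v=9: DROP (t<18-4); WM=18
i=7 t=12 v=1: DROP (t<18-4); WM=18
i=8 t=18 v=4: → [16,24); WM=18
i=9 t=15 v=3: → [15,24); WM=18
i=10 t=21 v=2: → [15,27); WM=18
i=11 t=22 v=5: → [15,28); WM=22

[1,7)=1 [7,15)=3 [15,28)=6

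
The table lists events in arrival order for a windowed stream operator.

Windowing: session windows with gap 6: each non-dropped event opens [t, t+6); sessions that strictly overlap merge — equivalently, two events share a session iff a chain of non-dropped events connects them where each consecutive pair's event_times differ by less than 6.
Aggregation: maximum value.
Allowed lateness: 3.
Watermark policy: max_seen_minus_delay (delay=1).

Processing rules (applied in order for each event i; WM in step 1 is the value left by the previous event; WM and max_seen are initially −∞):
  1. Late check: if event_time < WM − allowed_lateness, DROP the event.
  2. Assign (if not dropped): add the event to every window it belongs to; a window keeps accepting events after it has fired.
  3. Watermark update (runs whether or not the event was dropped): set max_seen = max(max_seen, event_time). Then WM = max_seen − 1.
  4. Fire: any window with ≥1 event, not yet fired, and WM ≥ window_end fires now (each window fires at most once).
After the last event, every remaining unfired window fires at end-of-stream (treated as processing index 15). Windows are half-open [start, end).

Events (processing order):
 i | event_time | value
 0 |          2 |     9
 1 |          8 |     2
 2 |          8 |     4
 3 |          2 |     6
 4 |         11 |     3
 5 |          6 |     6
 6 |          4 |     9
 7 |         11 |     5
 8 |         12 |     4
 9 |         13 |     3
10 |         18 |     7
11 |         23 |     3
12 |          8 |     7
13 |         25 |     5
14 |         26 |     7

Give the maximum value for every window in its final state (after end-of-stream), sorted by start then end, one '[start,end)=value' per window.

[2,8)=9 [8,32)=7

i=0 t=2 v=9: → [2,8); WM=1
i=1 t=8 v=2: → [8,14); WM=7
i=2 t=8 v=4: → [8,14); WM=7
i=3 t=2 v=6: DROP (t<7-3); WM=7
i=4 t=11 v=3: → [8,17); WM=10
i=5 t=6 v=6: DROP (t<10-3); WM=10
i=6 t=4 v=9: DROP (t<10-3); WM=10
i=7 t=11 v=5: → [8,17); WM=10
i=8 t=12 v=4: → [8,18); WM=11
i=9 t=13 v=3: → [8,19); WM=12
i=10 t=18 v=7: → [8,24); WM=17
i=11 t=23 v=3: → [8,29); WM=22
i=12 t=8 v=7: DROP (t<22-3); WM=22
i=13 t=25 v=5: → [8,31); WM=24
i=14 t=26 v=7: → [8,32); WM=25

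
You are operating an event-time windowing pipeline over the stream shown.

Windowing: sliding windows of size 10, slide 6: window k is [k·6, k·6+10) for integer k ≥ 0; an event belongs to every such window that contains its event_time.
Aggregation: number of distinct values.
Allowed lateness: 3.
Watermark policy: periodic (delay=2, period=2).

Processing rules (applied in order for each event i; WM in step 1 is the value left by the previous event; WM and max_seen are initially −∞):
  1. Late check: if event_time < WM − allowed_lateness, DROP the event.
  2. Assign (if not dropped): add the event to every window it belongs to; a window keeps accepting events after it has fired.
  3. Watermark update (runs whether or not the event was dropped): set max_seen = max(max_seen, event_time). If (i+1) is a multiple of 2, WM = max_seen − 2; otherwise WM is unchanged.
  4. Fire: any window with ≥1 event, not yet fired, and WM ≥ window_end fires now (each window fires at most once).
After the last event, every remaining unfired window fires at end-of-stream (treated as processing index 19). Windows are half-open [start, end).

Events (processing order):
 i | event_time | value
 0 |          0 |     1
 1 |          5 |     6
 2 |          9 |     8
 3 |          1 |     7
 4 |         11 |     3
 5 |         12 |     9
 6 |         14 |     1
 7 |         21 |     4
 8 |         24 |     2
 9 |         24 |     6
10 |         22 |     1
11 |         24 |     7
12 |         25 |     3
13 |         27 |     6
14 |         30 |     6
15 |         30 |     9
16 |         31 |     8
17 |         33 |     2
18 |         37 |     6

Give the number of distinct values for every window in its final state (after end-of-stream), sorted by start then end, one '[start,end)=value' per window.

i=0 t=0 v=1: → [0,10); WM=−∞
i=1 t=5 v=6: → [0,10); WM=3
i=2 t=9 v=8: → [6,16),[0,10); WM=3
i=3 t=1 v=7: → [0,10); WM=7
i=4 t=11 v=3: → [6,16); WM=7
i=5 t=12 v=9: → [12,22),[6,16); WM=10; [0,10) fires=4
i=6 t=14 v=1: → [12,22),[6,16); WM=10
i=7 t=21 v=4: → [18,28),[12,22); WM=19; [6,16) fires=4
i=8 t=24 v=2: → [24,34),[18,28); WM=19
i=9 t=24 v=6: → [24,34),[18,28); WM=22; [12,22) fires=3
i=10 t=22 v=1: → [18,28); WM=22
i=11 t=24 v=7: → [24,34),[18,28); WM=22
i=12 t=25 v=3: → [24,34),[18,28); WM=22
i=13 t=27 v=6: → [24,34),[18,28); WM=25
i=14 t=30 v=6: → [30,40),[24,34); WM=25
i=15 t=30 v=9: → [30,40),[24,34); WM=28; [18,28) fires=6
i=16 t=31 v=8: → [30,40),[24,34); WM=28
i=17 t=33 v=2: → [30,40),[24,34); WM=31
i=18 t=37 v=6: → [36,46),[30,40); WM=31

[0,10)=4 [6,16)=4 [12,22)=3 [18,28)=6 [24,34)=6 [30,40)=4 [36,46)=1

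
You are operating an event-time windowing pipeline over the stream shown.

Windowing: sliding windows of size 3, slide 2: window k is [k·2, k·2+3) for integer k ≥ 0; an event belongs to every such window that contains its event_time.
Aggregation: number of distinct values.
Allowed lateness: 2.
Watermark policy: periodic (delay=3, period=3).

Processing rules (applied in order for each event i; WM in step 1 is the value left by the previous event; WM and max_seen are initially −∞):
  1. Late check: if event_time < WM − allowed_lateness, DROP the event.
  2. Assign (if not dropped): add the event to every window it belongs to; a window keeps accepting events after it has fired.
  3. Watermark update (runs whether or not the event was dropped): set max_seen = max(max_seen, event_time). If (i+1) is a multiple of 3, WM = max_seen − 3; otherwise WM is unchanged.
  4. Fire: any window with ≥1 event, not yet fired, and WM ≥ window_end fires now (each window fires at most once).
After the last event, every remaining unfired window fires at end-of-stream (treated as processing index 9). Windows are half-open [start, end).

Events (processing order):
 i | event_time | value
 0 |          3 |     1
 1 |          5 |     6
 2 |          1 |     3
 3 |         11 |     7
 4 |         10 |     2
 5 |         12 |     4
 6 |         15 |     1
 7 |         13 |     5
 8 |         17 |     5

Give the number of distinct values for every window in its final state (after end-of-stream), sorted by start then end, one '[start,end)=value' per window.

[0,3)=1 [2,5)=1 [4,7)=1 [8,11)=1 [10,13)=3 [12,15)=2 [14,17)=1 [16,19)=1

i=0 t=3 v=1: → [2,5); WM=−∞
i=1 t=5 v=6: → [4,7); WM=−∞
i=2 t=1 v=3: → [0,3); WM=2
i=3 t=11 v=7: → [10,13); WM=2
i=4 t=10 v=2: → [10,13),[8,11); WM=2
i=5 t=12 v=4: → [12,15),[10,13); WM=9; [0,3) fires=1 [2,5) fires=1 [4,7) fires=1
i=6 t=15 v=1: → [14,17); WM=9
i=7 t=13 v=5: → [12,15); WM=9
i=8 t=17 v=5: → [16,19); WM=14; [8,11) fires=1 [10,13) fires=3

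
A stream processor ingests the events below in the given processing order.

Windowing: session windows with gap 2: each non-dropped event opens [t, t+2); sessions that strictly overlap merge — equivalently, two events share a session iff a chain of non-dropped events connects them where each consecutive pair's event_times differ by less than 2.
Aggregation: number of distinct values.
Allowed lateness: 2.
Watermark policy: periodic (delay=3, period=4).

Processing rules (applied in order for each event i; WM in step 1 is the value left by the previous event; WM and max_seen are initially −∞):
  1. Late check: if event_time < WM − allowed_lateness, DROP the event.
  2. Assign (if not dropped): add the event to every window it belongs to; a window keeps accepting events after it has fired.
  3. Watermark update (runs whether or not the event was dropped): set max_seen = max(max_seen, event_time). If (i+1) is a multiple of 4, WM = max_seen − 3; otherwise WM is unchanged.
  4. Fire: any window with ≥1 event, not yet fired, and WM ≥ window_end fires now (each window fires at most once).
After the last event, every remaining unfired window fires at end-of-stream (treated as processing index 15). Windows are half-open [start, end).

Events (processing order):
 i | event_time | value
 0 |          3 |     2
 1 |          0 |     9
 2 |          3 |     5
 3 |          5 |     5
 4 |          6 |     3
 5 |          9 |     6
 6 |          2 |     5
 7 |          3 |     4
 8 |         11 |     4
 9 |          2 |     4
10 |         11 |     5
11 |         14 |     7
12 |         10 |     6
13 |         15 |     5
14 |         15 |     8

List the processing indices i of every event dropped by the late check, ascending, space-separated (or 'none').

9

i=0 t=3 v=2: → [3,5); WM=−∞
i=1 t=0 v=9: → [0,2); WM=−∞
i=2 t=3 v=5: → [3,5); WM=−∞
i=3 t=5 v=5: → [5,7); WM=2
i=4 t=6 v=3: → [5,8); WM=2
i=5 t=9 v=6: → [9,11); WM=2
i=6 t=2 v=5: → [2,5); WM=2
i=7 t=3 v=4: → [2,5); WM=6
i=8 t=11 v=4: → [11,13); WM=6
i=9 t=2 v=4: DROP (t<6-2); WM=6
i=10 t=11 v=5: → [11,13); WM=6
i=11 t=14 v=7: → [14,16); WM=11
i=12 t=10 v=6: → [9,13); WM=11
i=13 t=15 v=5: → [14,17); WM=11
i=14 t=15 v=8: → [14,17); WM=11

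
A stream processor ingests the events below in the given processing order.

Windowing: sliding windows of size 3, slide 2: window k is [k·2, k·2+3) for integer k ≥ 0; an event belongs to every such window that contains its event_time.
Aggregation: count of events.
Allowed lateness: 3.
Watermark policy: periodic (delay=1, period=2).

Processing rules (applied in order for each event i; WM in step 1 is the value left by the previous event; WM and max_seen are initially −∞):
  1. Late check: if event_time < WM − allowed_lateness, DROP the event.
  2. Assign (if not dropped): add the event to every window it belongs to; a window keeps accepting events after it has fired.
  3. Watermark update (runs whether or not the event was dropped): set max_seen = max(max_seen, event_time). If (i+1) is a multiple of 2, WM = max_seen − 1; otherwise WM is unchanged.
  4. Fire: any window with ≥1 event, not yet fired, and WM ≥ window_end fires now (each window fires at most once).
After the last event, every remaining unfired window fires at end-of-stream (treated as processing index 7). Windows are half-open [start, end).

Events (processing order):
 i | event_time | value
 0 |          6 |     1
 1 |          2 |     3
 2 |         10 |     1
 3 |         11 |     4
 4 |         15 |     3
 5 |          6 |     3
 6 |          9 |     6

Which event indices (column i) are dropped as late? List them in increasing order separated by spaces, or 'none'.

i=0 t=6 v=1: → [6,9),[4,7); WM=−∞
i=1 t=2 v=3: → [2,5),[0,3); WM=5; [0,3) fires=1 [2,5) fires=1
i=2 t=10 v=1: → [10,13),[8,11); WM=5
i=3 t=11 v=4: → [10,13); WM=10; [4,7) fires=1 [6,9) fires=1
i=4 t=15 v=3: → [14,17); WM=10
i=5 t=6 v=3: DROP (t<10-3); WM=14; [8,11) fires=1 [10,13) fires=2
i=6 t=9 v=6: DROP (t<14-3); WM=14

5 6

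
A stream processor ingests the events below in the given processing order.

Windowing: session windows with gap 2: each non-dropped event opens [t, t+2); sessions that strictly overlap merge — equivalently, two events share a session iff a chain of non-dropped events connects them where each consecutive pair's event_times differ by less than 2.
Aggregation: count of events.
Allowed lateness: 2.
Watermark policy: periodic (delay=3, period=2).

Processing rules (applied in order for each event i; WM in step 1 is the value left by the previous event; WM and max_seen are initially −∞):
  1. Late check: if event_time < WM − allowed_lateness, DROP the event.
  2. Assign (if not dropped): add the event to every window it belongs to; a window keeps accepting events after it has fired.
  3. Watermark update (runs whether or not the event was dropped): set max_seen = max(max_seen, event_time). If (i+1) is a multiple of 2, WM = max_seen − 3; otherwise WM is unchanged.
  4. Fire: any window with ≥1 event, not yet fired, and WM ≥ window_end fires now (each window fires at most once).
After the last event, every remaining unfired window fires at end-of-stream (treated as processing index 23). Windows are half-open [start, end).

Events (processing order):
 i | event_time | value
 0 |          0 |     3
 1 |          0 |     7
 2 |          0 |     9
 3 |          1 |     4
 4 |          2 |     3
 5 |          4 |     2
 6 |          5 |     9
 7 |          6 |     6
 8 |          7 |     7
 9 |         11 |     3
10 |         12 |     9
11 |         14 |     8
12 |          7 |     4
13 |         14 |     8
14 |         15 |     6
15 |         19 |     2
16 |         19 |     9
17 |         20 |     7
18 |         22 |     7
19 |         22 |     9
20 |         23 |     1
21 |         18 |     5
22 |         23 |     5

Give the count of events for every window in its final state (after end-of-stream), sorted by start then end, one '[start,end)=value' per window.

[0,4)=5 [4,9)=4 [11,14)=2 [14,17)=3 [18,22)=4 [22,25)=4

i=0 t=0 v=3: → [0,2); WM=−∞
i=1 t=0 v=7: → [0,2); WM=-3
i=2 t=0 v=9: → [0,2); WM=-3
i=3 t=1 v=4: → [0,3); WM=-2
i=4 t=2 v=3: → [0,4); WM=-2
i=5 t=4 v=2: → [4,6); WM=1
i=6 t=5 v=9: → [4,7); WM=1
i=7 t=6 v=6: → [4,8); WM=3
i=8 t=7 v=7: → [4,9); WM=3
i=9 t=11 v=3: → [11,13); WM=8
i=10 t=12 v=9: → [11,14); WM=8
i=11 t=14 v=8: → [14,16); WM=11
i=12 t=7 v=4: DROP (t<11-2); WM=11
i=13 t=14 v=8: → [14,16); WM=11
i=14 t=15 v=6: → [14,17); WM=11
i=15 t=19 v=2: → [19,21); WM=16
i=16 t=19 v=9: → [19,21); WM=16
i=17 t=20 v=7: → [19,22); WM=17
i=18 t=22 v=7: → [22,24); WM=17
i=19 t=22 v=9: → [22,24); WM=19
i=20 t=23 v=1: → [22,25); WM=19
i=21 t=18 v=5: → [18,22); WM=20
i=22 t=23 v=5: → [22,25); WM=20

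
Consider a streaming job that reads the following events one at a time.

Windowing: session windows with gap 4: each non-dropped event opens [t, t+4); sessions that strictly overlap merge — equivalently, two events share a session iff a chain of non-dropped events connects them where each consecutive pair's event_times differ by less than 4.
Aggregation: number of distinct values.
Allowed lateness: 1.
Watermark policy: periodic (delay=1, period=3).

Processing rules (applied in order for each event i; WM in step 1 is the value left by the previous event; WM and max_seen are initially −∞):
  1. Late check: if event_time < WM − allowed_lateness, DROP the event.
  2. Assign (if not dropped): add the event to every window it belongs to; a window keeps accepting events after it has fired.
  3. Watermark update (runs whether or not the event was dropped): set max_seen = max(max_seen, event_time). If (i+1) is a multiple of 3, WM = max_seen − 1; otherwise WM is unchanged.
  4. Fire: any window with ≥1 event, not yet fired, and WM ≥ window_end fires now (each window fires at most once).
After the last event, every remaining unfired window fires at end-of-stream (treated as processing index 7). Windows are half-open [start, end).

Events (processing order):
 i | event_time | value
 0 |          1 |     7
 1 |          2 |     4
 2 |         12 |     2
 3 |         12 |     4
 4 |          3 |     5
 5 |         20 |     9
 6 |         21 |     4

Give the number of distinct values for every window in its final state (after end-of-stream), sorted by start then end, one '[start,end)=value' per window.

[1,6)=2 [12,16)=2 [20,25)=2

i=0 t=1 v=7: → [1,5); WM=−∞
i=1 t=2 v=4: → [1,6); WM=−∞
i=2 t=12 v=2: → [12,16); WM=11
i=3 t=12 v=4: → [12,16); WM=11
i=4 t=3 v=5: DROP (t<11-1); WM=11
i=5 t=20 v=9: → [20,24); WM=19
i=6 t=21 v=4: → [20,25); WM=19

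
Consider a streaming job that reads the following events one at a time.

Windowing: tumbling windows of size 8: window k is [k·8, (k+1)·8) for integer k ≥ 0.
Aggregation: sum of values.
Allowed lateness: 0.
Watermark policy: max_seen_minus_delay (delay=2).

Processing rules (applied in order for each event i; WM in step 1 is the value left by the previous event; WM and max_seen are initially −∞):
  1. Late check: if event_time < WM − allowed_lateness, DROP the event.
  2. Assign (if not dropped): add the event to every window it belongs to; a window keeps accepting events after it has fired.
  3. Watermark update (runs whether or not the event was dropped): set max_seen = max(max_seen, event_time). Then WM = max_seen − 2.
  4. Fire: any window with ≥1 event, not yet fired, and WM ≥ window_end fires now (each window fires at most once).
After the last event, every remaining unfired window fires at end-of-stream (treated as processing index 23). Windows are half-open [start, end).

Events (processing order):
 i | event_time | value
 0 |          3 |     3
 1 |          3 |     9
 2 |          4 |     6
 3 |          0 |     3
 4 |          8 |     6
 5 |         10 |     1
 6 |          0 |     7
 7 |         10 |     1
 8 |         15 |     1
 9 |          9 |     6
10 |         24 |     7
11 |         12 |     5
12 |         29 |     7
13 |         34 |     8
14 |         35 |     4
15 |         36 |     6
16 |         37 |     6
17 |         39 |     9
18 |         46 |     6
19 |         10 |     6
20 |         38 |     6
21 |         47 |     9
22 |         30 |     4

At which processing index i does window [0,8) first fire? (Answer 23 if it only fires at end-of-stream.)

5

i=0 t=3 v=3: → [0,8); WM=1
i=1 t=3 v=9: → [0,8); WM=1
i=2 t=4 v=6: → [0,8); WM=2
i=3 t=0 v=3: DROP (t<2-0); WM=2
i=4 t=8 v=6: → [8,16); WM=6
i=5 t=10 v=1: → [8,16); WM=8; [0,8) fires=18
i=6 t=0 v=7: DROP (t<8-0); WM=8
i=7 t=10 v=1: → [8,16); WM=8
i=8 t=15 v=1: → [8,16); WM=13
i=9 t=9 v=6: DROP (t<13-0); WM=13
i=10 t=24 v=7: → [24,32); WM=22; [8,16) fires=9
i=11 t=12 v=5: DROP (t<22-0); WM=22
i=12 t=29 v=7: → [24,32); WM=27
i=13 t=34 v=8: → [32,40); WM=32; [24,32) fires=14
i=14 t=35 v=4: → [32,40); WM=33
i=15 t=36 v=6: → [32,40); WM=34
i=16 t=37 v=6: → [32,40); WM=35
i=17 t=39 v=9: → [32,40); WM=37
i=18 t=46 v=6: → [40,48); WM=44; [32,40) fires=33
i=19 t=10 v=6: DROP (t<44-0); WM=44
i=20 t=38 v=6: DROP (t<44-0); WM=44
i=21 t=47 v=9: → [40,48); WM=45
i=22 t=30 v=4: DROP (t<45-0); WM=45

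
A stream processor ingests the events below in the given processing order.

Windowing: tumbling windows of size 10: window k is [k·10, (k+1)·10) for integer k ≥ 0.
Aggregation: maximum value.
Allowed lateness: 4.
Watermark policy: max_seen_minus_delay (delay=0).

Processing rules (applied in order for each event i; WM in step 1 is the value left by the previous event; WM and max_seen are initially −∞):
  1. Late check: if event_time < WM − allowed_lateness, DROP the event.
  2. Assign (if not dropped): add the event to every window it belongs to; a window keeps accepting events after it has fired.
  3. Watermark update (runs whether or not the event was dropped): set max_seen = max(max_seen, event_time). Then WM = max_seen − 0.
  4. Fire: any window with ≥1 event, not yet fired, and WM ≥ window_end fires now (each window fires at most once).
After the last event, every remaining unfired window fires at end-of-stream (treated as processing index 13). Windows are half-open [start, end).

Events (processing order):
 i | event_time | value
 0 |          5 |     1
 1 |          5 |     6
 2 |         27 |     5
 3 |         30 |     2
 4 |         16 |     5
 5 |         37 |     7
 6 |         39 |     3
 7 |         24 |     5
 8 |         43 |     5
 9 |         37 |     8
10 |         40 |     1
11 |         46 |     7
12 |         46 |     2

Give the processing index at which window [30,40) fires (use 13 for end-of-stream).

i=0 t=5 v=1: → [0,10); WM=5
i=1 t=5 v=6: → [0,10); WM=5
i=2 t=27 v=5: → [20,30); WM=27; [0,10) fires=6
i=3 t=30 v=2: → [30,40); WM=30; [20,30) fires=5
i=4 t=16 v=5: DROP (t<30-4); WM=30
i=5 t=37 v=7: → [30,40); WM=37
i=6 t=39 v=3: → [30,40); WM=39
i=7 t=24 v=5: DROP (t<39-4); WM=39
i=8 t=43 v=5: → [40,50); WM=43; [30,40) fires=7
i=9 t=37 v=8: DROP (t<43-4); WM=43
i=10 t=40 v=1: → [40,50); WM=43
i=11 t=46 v=7: → [40,50); WM=46
i=12 t=46 v=2: → [40,50); WM=46

8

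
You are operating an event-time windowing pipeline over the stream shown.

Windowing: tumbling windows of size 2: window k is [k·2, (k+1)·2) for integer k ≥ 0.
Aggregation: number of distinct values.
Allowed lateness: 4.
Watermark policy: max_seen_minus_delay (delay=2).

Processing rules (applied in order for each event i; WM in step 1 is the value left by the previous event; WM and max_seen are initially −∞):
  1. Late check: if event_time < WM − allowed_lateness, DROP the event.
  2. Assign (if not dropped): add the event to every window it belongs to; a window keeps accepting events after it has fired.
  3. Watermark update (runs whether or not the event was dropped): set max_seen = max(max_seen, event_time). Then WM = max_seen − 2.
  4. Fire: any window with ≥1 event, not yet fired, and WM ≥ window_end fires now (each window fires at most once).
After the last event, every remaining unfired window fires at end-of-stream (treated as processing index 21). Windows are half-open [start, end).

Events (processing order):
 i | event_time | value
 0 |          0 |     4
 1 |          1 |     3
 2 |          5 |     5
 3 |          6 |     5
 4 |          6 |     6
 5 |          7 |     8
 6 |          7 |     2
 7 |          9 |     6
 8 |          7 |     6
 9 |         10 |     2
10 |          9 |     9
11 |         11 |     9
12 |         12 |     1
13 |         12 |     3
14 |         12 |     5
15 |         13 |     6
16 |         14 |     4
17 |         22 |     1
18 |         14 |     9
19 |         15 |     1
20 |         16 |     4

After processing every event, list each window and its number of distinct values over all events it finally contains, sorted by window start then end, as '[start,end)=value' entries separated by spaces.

[0,2)=2 [4,6)=1 [6,8)=4 [8,10)=2 [10,12)=2 [12,14)=4 [14,16)=1 [16,18)=1 [22,24)=1

i=0 t=0 v=4: → [0,2); WM=-2
i=1 t=1 v=3: → [0,2); WM=-1
i=2 t=5 v=5: → [4,6); WM=3; [0,2) fires=2
i=3 t=6 v=5: → [6,8); WM=4
i=4 t=6 v=6: → [6,8); WM=4
i=5 t=7 v=8: → [6,8); WM=5
i=6 t=7 v=2: → [6,8); WM=5
i=7 t=9 v=6: → [8,10); WM=7; [4,6) fires=1
i=8 t=7 v=6: → [6,8); WM=7
i=9 t=10 v=2: → [10,12); WM=8; [6,8) fires=4
i=10 t=9 v=9: → [8,10); WM=8
i=11 t=11 v=9: → [10,12); WM=9
i=12 t=12 v=1: → [12,14); WM=10; [8,10) fires=2
i=13 t=12 v=3: → [12,14); WM=10
i=14 t=12 v=5: → [12,14); WM=10
i=15 t=13 v=6: → [12,14); WM=11
i=16 t=14 v=4: → [14,16); WM=12; [10,12) fires=2
i=17 t=22 v=1: → [22,24); WM=20; [12,14) fires=4 [14,16) fires=1
i=18 t=14 v=9: DROP (t<20-4); WM=20
i=19 t=15 v=1: DROP (t<20-4); WM=20
i=20 t=16 v=4: → [16,18); WM=20; [16,18) fires=1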